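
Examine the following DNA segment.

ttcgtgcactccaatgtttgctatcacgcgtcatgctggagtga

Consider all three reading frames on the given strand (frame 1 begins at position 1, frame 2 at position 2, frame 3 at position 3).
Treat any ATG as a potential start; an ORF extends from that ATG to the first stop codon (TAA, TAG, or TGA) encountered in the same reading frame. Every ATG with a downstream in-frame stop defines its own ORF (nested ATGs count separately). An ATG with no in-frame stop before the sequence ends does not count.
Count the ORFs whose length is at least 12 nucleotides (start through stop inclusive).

Frame 1: TTC GTG CAC TCC AAT GTT TGC TAT CAC GCG TCA TGC TGG AGT — no ATG→stop ORF.
Frame 2: TCG TGC ACT CCA ATG TTT GCT ATC ACG CGT CAT GCT GGA GTG — no ATG→stop ORF.
Frame 3: CGT GCA CTC CAA TGT TTG CTA TCA CGC GTC ATG CTG GAG TGA — ATG at 33, stop TGA at 42 → 12 nt.
ORFs ≥ 12 nucleotides: frame 3 33–44 (12 nucleotides). Count = 1.

1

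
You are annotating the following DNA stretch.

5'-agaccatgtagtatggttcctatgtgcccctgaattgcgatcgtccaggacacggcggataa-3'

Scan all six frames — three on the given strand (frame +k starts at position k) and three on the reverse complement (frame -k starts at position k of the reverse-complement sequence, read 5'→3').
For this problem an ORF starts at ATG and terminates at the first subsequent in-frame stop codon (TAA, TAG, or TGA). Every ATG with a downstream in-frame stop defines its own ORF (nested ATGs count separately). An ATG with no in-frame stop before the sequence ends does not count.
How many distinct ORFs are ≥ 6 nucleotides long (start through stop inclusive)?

3

Reverse complement (5'→3'): TTATCCGCCGTGTCCTGGACGATCGCAATTCAGGGGCACATAGGAACCATACTACATGGTCT
Frame +1: AGA CCA TGT AGT ATG GTT CCT ATG TGC CCC TGA ATT GCG ATC GTC CAG GAC ACG GCG GAT — ATG at 13, stop TGA at 31 → 21 nt; ATG at 22, stop TGA at 31 → 12 nt.
Frame +2: GAC CAT GTA GTA TGG TTC CTA TGT GCC CCT GAA TTG CGA TCG TCC AGG ACA CGG CGG ATA — no ATG→stop ORF.
Frame +3: ACC ATG TAG TAT GGT TCC TAT GTG CCC CTG AAT TGC GAT CGT CCA GGA CAC GGC GGA TAA — ATG at 6, stop TAG at 9 → 6 nt.
Frame -1: TTA TCC GCC GTG TCC TGG ACG ATC GCA ATT CAG GGG CAC ATA GGA ACC ATA CTA CAT GGT — no ATG→stop ORF.
Frame -2: TAT CCG CCG TGT CCT GGA CGA TCG CAA TTC AGG GGC ACA TAG GAA CCA TAC TAC ATG GTC — no ATG→stop ORF.
Frame -3: ATC CGC CGT GTC CTG GAC GAT CGC AAT TCA GGG GCA CAT AGG AAC CAT ACT ACA TGG TCT — no ATG→stop ORF.
ORFs ≥ 6 nucleotides: frame +1 13–33 (21 nucleotides), frame +1 22–33 (12 nucleotides), frame +3 6–11 (6 nucleotides). Count = 3.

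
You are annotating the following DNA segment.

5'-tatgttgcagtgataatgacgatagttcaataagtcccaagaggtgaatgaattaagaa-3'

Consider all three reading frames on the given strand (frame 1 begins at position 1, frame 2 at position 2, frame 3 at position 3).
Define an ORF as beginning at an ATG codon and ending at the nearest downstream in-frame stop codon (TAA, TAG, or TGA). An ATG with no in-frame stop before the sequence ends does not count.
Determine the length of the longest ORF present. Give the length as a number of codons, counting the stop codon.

Frame 1: TAT GTT GCA GTG ATA ATG ACG ATA GTT CAA TAA GTC CCA AGA GGT GAA TGA ATT AAG — ATG at 16, stop TAA at 31 → 18 nt.
Frame 2: ATG TTG CAG TGA TAA TGA CGA TAG TTC AAT AAG TCC CAA GAG GTG AAT GAA TTA AGA — ATG at 2, stop TGA at 11 → 12 nt.
Frame 3: TGT TGC AGT GAT AAT GAC GAT AGT TCA ATA AGT CCC AAG AGG TGA ATG AAT TAA GAA — ATG at 48, stop TAA at 54 → 9 nt.
Longest: frame 1, positions 16–33, 18 nt = 6 codons = 5 aa. → 6 codons.

6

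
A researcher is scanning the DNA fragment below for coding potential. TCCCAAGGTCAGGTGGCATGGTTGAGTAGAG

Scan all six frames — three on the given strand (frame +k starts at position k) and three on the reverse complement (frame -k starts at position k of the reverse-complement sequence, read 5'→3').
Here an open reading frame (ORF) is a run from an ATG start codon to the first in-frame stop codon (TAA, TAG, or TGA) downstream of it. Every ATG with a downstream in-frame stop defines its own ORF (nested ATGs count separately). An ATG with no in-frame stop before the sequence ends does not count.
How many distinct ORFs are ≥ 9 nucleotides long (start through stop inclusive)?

1

Reverse complement (5'→3'): CTCTACTCAACCATGCCACCTGACCTTGGGA
Frame +1: TCC CAA GGT CAG GTG GCA TGG TTG AGT AGA — no ATG→stop ORF.
Frame +2: CCC AAG GTC AGG TGG CAT GGT TGA GTA GAG — no ATG→stop ORF.
Frame +3: CCA AGG TCA GGT GGC ATG GTT GAG TAG — ATG at 18, stop TAG at 27 → 12 nt.
Frame -1: CTC TAC TCA ACC ATG CCA CCT GAC CTT GGG — no ATG→stop ORF.
Frame -2: TCT ACT CAA CCA TGC CAC CTG ACC TTG GGA — no ATG→stop ORF.
Frame -3: CTA CTC AAC CAT GCC ACC TGA CCT TGG — no ATG→stop ORF.
ORFs ≥ 9 nucleotides: frame +3 18–29 (12 nucleotides). Count = 1.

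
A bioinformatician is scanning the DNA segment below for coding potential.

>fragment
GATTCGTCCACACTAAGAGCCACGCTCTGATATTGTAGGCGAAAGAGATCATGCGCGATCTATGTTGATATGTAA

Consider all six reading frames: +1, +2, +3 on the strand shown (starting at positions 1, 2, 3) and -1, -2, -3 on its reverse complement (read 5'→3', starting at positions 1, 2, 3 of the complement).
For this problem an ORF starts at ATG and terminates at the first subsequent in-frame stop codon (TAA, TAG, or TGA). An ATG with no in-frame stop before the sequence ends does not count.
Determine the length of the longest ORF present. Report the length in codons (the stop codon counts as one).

6

Reverse complement (5'→3'): TTACATATCAACATAGATCGCGCATGATCTCTTTCGCCTACAATATCAGAGCGTGGCTCTTAGTGTGGACGAATC
Frame +1: GAT TCG TCC ACA CTA AGA GCC ACG CTC TGA TAT TGT AGG CGA AAG AGA TCA TGC GCG ATC TAT GTT GAT ATG TAA — ATG at 70, stop TAA at 73 → 6 nt.
Frame +2: ATT CGT CCA CAC TAA GAG CCA CGC TCT GAT ATT GTA GGC GAA AGA GAT CAT GCG CGA TCT ATG TTG ATA TGT — no ATG→stop ORF.
Frame +3: TTC GTC CAC ACT AAG AGC CAC GCT CTG ATA TTG TAG GCG AAA GAG ATC ATG CGC GAT CTA TGT TGA TAT GTA — ATG at 51, stop TGA at 66 → 18 nt.
Frame -1: TTA CAT ATC AAC ATA GAT CGC GCA TGA TCT CTT TCG CCT ACA ATA TCA GAG CGT GGC TCT TAG TGT GGA CGA ATC — no ATG→stop ORF.
Frame -2: TAC ATA TCA ACA TAG ATC GCG CAT GAT CTC TTT CGC CTA CAA TAT CAG AGC GTG GCT CTT AGT GTG GAC GAA — no ATG→stop ORF.
Frame -3: ACA TAT CAA CAT AGA TCG CGC ATG ATC TCT TTC GCC TAC AAT ATC AGA GCG TGG CTC TTA GTG TGG ACG AAT — no ATG→stop ORF.
Longest: frame +3, positions 51–68, 18 nt = 6 codons = 5 aa. → 6 codons.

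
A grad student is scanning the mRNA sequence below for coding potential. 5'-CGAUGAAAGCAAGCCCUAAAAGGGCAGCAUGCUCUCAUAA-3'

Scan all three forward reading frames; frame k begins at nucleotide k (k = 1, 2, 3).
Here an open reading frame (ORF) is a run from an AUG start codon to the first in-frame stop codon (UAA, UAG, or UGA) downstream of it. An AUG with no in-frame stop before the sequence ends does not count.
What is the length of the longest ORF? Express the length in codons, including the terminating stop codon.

4

Frame 1: CGA UGA AAG CAA GCC CUA AAA GGG CAG CAU GCU CUC AUA — no AUG→stop ORF.
Frame 2: GAU GAA AGC AAG CCC UAA AAG GGC AGC AUG CUC UCA UAA — AUG at 29, stop UAA at 38 → 12 nt.
Frame 3: AUG AAA GCA AGC CCU AAA AGG GCA GCA UGC UCU CAU — no AUG→stop ORF.
Longest: frame 2, positions 29–40, 12 nt = 4 codons = 3 aa. → 4 codons.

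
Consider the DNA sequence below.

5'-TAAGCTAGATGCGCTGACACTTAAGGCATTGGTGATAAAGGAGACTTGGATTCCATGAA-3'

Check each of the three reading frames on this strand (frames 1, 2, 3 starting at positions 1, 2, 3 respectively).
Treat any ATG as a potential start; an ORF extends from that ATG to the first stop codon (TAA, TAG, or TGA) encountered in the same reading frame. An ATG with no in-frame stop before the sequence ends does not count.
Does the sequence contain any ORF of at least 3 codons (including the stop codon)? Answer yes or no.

yes

Frame 1: TAA GCT AGA TGC GCT GAC ACT TAA GGC ATT GGT GAT AAA GGA GAC TTG GAT TCC ATG — no ATG→stop ORF.
Frame 2: AAG CTA GAT GCG CTG ACA CTT AAG GCA TTG GTG ATA AAG GAG ACT TGG ATT CCA TGA — no ATG→stop ORF.
Frame 3: AGC TAG ATG CGC TGA CAC TTA AGG CAT TGG TGA TAA AGG AGA CTT GGA TTC CAT GAA — ATG at 9, stop TGA at 15 → 9 nt.
Frame 3 has an ORF of 3 codons (positions 9–17) ≥ 3, so yes.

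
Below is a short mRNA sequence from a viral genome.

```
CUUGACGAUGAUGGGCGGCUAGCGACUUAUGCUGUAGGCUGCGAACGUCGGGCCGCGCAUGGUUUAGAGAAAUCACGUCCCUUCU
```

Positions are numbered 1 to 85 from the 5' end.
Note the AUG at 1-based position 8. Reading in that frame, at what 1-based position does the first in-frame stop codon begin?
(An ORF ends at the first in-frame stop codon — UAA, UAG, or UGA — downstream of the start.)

Codons from position 8: AUG (8–10), AUG (11–13), GGC (14–16), GGC (17–19), UAG (20–22).
UAG is a stop codon; it begins at position 20.

20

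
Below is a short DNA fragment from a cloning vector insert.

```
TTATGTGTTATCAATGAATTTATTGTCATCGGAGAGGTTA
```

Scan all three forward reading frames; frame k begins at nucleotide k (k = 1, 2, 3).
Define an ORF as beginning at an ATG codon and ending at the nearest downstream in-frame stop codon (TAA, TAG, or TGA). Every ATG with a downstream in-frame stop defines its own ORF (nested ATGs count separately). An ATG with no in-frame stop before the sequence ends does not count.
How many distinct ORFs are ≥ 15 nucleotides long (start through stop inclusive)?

1

Frame 1: TTA TGT GTT ATC AAT GAA TTT ATT GTC ATC GGA GAG GTT — no ATG→stop ORF.
Frame 2: TAT GTG TTA TCA ATG AAT TTA TTG TCA TCG GAG AGG TTA — no ATG→stop ORF.
Frame 3: ATG TGT TAT CAA TGA ATT TAT TGT CAT CGG AGA GGT — ATG at 3, stop TGA at 15 → 15 nt.
ORFs ≥ 15 nucleotides: frame 3 3–17 (15 nucleotides). Count = 1.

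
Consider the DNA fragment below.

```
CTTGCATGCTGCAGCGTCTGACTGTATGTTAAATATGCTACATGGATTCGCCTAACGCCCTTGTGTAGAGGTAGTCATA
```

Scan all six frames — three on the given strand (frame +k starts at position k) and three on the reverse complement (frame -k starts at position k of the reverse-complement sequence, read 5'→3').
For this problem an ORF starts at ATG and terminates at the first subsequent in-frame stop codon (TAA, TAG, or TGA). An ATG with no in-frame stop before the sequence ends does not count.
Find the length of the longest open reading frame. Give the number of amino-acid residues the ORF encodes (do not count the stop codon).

Reverse complement (5'→3'): TATGACTACCTCTACACAAGGGCGTTAGGCGAATCCATGTAGCATATTTAACATACAGTCAGACGCTGCAGCATGCAAG
Frame +1: CTT GCA TGC TGC AGC GTC TGA CTG TAT GTT AAA TAT GCT ACA TGG ATT CGC CTA ACG CCC TTG TGT AGA GGT AGT CAT — no ATG→stop ORF.
Frame +2: TTG CAT GCT GCA GCG TCT GAC TGT ATG TTA AAT ATG CTA CAT GGA TTC GCC TAA CGC CCT TGT GTA GAG GTA GTC ATA — ATG at 26, stop TAA at 53 → 30 nt; ATG at 35, stop TAA at 53 → 21 nt.
Frame +3: TGC ATG CTG CAG CGT CTG ACT GTA TGT TAA ATA TGC TAC ATG GAT TCG CCT AAC GCC CTT GTG TAG AGG TAG TCA — ATG at 6, stop TAA at 30 → 27 nt; ATG at 42, stop TAG at 66 → 27 nt.
Frame -1: TAT GAC TAC CTC TAC ACA AGG GCG TTA GGC GAA TCC ATG TAG CAT ATT TAA CAT ACA GTC AGA CGC TGC AGC ATG CAA — ATG at 37, stop TAG at 40 → 6 nt.
Frame -2: ATG ACT ACC TCT ACA CAA GGG CGT TAG GCG AAT CCA TGT AGC ATA TTT AAC ATA CAG TCA GAC GCT GCA GCA TGC AAG — ATG at 2, stop TAG at 26 → 27 nt.
Frame -3: TGA CTA CCT CTA CAC AAG GGC GTT AGG CGA ATC CAT GTA GCA TAT TTA ACA TAC AGT CAG ACG CTG CAG CAT GCA — no ATG→stop ORF.
Longest: frame +2, positions 26–55, 30 nt = 10 codons = 9 aa. → 9 amino acids.

9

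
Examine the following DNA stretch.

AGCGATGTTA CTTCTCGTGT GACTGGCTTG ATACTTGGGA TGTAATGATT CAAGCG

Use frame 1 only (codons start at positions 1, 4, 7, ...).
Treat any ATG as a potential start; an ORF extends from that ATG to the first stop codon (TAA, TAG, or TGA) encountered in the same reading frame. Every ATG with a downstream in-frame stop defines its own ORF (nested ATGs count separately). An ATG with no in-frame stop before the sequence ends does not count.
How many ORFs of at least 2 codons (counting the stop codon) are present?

1

Frame 1: AGC GAT GTT ACT TCT CGT GTG ACT GGC TTG ATA CTT GGG ATG TAA TGA TTC AAG — ATG at 40, stop TAA at 43 → 6 nt.
ORFs ≥ 2 codons: frame 1 40–45 (2 codons). Count = 1.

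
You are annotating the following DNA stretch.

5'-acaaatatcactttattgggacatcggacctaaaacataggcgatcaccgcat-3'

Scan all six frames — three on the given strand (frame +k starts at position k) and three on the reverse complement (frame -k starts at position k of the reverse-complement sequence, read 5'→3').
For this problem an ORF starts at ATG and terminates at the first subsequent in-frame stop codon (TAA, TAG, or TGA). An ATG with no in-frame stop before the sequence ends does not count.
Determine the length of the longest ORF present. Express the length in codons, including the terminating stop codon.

4

Reverse complement (5'→3'): ATGCGGTGATCGCCTATGTTTTAGGTCCGATGTCCCAATAAAGTGATATTTGT
Frame +1: ACA AAT ATC ACT TTA TTG GGA CAT CGG ACC TAA AAC ATA GGC GAT CAC CGC — no ATG→stop ORF.
Frame +2: CAA ATA TCA CTT TAT TGG GAC ATC GGA CCT AAA ACA TAG GCG ATC ACC GCA — no ATG→stop ORF.
Frame +3: AAA TAT CAC TTT ATT GGG ACA TCG GAC CTA AAA CAT AGG CGA TCA CCG CAT — no ATG→stop ORF.
Frame -1: ATG CGG TGA TCG CCT ATG TTT TAG GTC CGA TGT CCC AAT AAA GTG ATA TTT — ATG at 1, stop TGA at 7 → 9 nt; ATG at 16, stop TAG at 22 → 9 nt.
Frame -2: TGC GGT GAT CGC CTA TGT TTT AGG TCC GAT GTC CCA ATA AAG TGA TAT TTG — no ATG→stop ORF.
Frame -3: GCG GTG ATC GCC TAT GTT TTA GGT CCG ATG TCC CAA TAA AGT GAT ATT TGT — ATG at 30, stop TAA at 39 → 12 nt.
Longest: frame -3, positions 30–41, 12 nt = 4 codons = 3 aa. → 4 codons.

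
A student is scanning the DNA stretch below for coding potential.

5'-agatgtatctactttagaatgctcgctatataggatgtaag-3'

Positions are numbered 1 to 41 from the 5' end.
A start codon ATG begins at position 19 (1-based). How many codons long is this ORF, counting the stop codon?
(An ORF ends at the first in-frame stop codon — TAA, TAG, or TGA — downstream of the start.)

5

Codons from position 19: ATG (19–21), CTC (22–24), GCT (25–27), ATA (28–30), TAG (31–33).
TAG is the first in-frame stop; that's 5 codons including the stop.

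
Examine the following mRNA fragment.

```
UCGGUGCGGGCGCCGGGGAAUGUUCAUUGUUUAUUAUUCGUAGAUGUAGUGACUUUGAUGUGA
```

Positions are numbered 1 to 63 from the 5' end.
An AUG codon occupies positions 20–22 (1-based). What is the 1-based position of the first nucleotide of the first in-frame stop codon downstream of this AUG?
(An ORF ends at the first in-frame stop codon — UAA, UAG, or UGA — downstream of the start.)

41

Codons from position 20: AUG (20–22), UUC (23–25), AUU (26–28), GUU (29–31), UAU (32–34), UAU (35–37), UCG (38–40), UAG (41–43).
UAG is a stop codon; it begins at position 41.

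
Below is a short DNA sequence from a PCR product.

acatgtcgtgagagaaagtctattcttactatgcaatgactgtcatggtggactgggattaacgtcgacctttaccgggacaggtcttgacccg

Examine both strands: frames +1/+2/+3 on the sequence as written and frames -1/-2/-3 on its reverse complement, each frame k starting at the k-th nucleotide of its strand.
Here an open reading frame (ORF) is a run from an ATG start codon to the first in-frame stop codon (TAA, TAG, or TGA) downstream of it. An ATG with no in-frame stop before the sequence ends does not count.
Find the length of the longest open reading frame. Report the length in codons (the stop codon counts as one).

9

Reverse complement (5'→3'): CGGGTCAAGACCTGTCCCGGTAAAGGTCGACGTTAATCCCAGTCCACCATGACAGTCATTGCATAGTAAGAATAGACTTTCTCTCACGACATGT
Frame +1: ACA TGT CGT GAG AGA AAG TCT ATT CTT ACT ATG CAA TGA CTG TCA TGG TGG ACT GGG ATT AAC GTC GAC CTT TAC CGG GAC AGG TCT TGA CCC — ATG at 31, stop TGA at 37 → 9 nt.
Frame +2: CAT GTC GTG AGA GAA AGT CTA TTC TTA CTA TGC AAT GAC TGT CAT GGT GGA CTG GGA TTA ACG TCG ACC TTT ACC GGG ACA GGT CTT GAC CCG — no ATG→stop ORF.
Frame +3: ATG TCG TGA GAG AAA GTC TAT TCT TAC TAT GCA ATG ACT GTC ATG GTG GAC TGG GAT TAA CGT CGA CCT TTA CCG GGA CAG GTC TTG ACC — ATG at 3, stop TGA at 9 → 9 nt; ATG at 36, stop TAA at 60 → 27 nt; ATG at 45, stop TAA at 60 → 18 nt.
Frame -1: CGG GTC AAG ACC TGT CCC GGT AAA GGT CGA CGT TAA TCC CAG TCC ACC ATG ACA GTC ATT GCA TAG TAA GAA TAG ACT TTC TCT CAC GAC ATG — ATG at 49, stop TAG at 64 → 18 nt.
Frame -2: GGG TCA AGA CCT GTC CCG GTA AAG GTC GAC GTT AAT CCC AGT CCA CCA TGA CAG TCA TTG CAT AGT AAG AAT AGA CTT TCT CTC ACG ACA TGT — no ATG→stop ORF.
Frame -3: GGT CAA GAC CTG TCC CGG TAA AGG TCG ACG TTA ATC CCA GTC CAC CAT GAC AGT CAT TGC ATA GTA AGA ATA GAC TTT CTC TCA CGA CAT — no ATG→stop ORF.
Longest: frame +3, positions 36–62, 27 nt = 9 codons = 8 aa. → 9 codons.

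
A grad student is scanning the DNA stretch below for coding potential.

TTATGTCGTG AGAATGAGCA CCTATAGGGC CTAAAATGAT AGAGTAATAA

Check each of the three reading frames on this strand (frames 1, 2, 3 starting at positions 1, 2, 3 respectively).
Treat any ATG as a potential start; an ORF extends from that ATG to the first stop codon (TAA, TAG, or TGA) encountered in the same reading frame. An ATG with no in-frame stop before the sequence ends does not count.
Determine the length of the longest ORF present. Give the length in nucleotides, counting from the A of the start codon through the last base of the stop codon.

21

Frame 1: TTA TGT CGT GAG AAT GAG CAC CTA TAG GGC CTA AAA TGA TAG AGT AAT — no ATG→stop ORF.
Frame 2: TAT GTC GTG AGA ATG AGC ACC TAT AGG GCC TAA AAT GAT AGA GTA ATA — ATG at 14, stop TAA at 32 → 21 nt.
Frame 3: ATG TCG TGA GAA TGA GCA CCT ATA GGG CCT AAA ATG ATA GAG TAA TAA — ATG at 3, stop TGA at 9 → 9 nt; ATG at 36, stop TAA at 45 → 12 nt.
Longest: frame 2, positions 14–34, 21 nt = 7 codons = 6 aa. → 21 nucleotides.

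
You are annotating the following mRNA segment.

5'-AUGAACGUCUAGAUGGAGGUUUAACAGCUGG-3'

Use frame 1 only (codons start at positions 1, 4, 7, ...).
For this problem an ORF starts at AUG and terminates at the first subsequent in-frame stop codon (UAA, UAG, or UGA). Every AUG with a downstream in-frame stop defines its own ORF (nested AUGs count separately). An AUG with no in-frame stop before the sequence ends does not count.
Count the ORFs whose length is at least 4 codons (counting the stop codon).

2

Frame 1: AUG AAC GUC UAG AUG GAG GUU UAA CAG CUG — AUG at 1, stop UAG at 10 → 12 nt; AUG at 13, stop UAA at 22 → 12 nt.
ORFs ≥ 4 codons: frame 1 1–12 (4 codons), frame 1 13–24 (4 codons). Count = 2.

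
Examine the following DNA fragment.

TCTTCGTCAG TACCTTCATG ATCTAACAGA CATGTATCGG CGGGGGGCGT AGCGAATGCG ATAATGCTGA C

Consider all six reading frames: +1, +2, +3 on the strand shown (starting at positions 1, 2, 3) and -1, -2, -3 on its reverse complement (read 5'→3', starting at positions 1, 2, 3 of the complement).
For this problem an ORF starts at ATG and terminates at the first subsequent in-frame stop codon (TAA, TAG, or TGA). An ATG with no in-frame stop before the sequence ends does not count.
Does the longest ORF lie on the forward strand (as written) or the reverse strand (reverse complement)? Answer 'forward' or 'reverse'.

forward

Reverse complement (5'→3'): GTCAGCATTATCGCATTCGCTACGCCCCCCGCCGATACATGTCTGTTAGATCATGAAGGTACTGACGAAGA
Frame +1: TCT TCG TCA GTA CCT TCA TGA TCT AAC AGA CAT GTA TCG GCG GGG GGC GTA GCG AAT GCG ATA ATG CTG — no ATG→stop ORF.
Frame +2: CTT CGT CAG TAC CTT CAT GAT CTA ACA GAC ATG TAT CGG CGG GGG GCG TAG CGA ATG CGA TAA TGC TGA — ATG at 32, stop TAG at 50 → 21 nt; ATG at 56, stop TAA at 62 → 9 nt.
Frame +3: TTC GTC AGT ACC TTC ATG ATC TAA CAG ACA TGT ATC GGC GGG GGG CGT AGC GAA TGC GAT AAT GCT GAC — ATG at 18, stop TAA at 24 → 9 nt.
Frame -1: GTC AGC ATT ATC GCA TTC GCT ACG CCC CCC GCC GAT ACA TGT CTG TTA GAT CAT GAA GGT ACT GAC GAA — no ATG→stop ORF.
Frame -2: TCA GCA TTA TCG CAT TCG CTA CGC CCC CCG CCG ATA CAT GTC TGT TAG ATC ATG AAG GTA CTG ACG AAG — no ATG→stop ORF.
Frame -3: CAG CAT TAT CGC ATT CGC TAC GCC CCC CGC CGA TAC ATG TCT GTT AGA TCA TGA AGG TAC TGA CGA AGA — ATG at 39, stop TGA at 54 → 18 nt.
Forward-strand max 21 nt; reverse-strand max 18 nt. The forward strand has the longer ORF.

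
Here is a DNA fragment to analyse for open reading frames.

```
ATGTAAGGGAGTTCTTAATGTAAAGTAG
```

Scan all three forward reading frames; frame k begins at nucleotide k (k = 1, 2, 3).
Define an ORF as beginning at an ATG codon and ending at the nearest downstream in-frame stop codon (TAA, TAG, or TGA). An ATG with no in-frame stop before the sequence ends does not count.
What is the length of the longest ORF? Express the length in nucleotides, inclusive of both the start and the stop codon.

6

Frame 1: ATG TAA GGG AGT TCT TAA TGT AAA GTA — ATG at 1, stop TAA at 4 → 6 nt.
Frame 2: TGT AAG GGA GTT CTT AAT GTA AAG TAG — no ATG→stop ORF.
Frame 3: GTA AGG GAG TTC TTA ATG TAA AGT — ATG at 18, stop TAA at 21 → 6 nt.
Longest: frame 1, positions 1–6, 6 nt = 2 codons = 1 aa. → 6 nucleotides.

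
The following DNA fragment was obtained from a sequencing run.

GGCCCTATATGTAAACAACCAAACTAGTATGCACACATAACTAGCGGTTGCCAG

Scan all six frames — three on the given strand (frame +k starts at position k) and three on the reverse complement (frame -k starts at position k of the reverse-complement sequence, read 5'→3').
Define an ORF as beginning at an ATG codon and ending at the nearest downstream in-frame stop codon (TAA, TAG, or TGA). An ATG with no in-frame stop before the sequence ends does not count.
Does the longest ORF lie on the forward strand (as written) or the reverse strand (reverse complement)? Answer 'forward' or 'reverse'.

Reverse complement (5'→3'): CTGGCAACCGCTAGTTATGTGTGCATACTAGTTTGGTTGTTTACATATAGGGCC
Frame +1: GGC CCT ATA TGT AAA CAA CCA AAC TAG TAT GCA CAC ATA ACT AGC GGT TGC CAG — no ATG→stop ORF.
Frame +2: GCC CTA TAT GTA AAC AAC CAA ACT AGT ATG CAC ACA TAA CTA GCG GTT GCC — ATG at 29, stop TAA at 38 → 12 nt.
Frame +3: CCC TAT ATG TAA ACA ACC AAA CTA GTA TGC ACA CAT AAC TAG CGG TTG CCA — ATG at 9, stop TAA at 12 → 6 nt.
Frame -1: CTG GCA ACC GCT AGT TAT GTG TGC ATA CTA GTT TGG TTG TTT ACA TAT AGG GCC — no ATG→stop ORF.
Frame -2: TGG CAA CCG CTA GTT ATG TGT GCA TAC TAG TTT GGT TGT TTA CAT ATA GGG — ATG at 17, stop TAG at 29 → 15 nt.
Frame -3: GGC AAC CGC TAG TTA TGT GTG CAT ACT AGT TTG GTT GTT TAC ATA TAG GGC — no ATG→stop ORF.
Forward-strand max 12 nt; reverse-strand max 15 nt. The reverse strand has the longer ORF.

reverse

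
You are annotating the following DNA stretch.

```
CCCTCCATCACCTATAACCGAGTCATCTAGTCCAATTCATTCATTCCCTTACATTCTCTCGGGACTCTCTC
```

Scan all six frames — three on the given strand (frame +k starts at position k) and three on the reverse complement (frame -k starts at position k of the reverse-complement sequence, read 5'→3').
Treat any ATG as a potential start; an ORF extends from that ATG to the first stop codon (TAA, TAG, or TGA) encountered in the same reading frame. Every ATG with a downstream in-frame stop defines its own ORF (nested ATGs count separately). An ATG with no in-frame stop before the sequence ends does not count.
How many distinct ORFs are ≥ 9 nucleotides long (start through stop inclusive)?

Reverse complement (5'→3'): GAGAGAGTCCCGAGAGAATGTAAGGGAATGAATGAATTGGACTAGATGACTCGGTTATAGGTGATGGAGGG
Frame +1: CCC TCC ATC ACC TAT AAC CGA GTC ATC TAG TCC AAT TCA TTC ATT CCC TTA CAT TCT CTC GGG ACT CTC — no ATG→stop ORF.
Frame +2: CCT CCA TCA CCT ATA ACC GAG TCA TCT AGT CCA ATT CAT TCA TTC CCT TAC ATT CTC TCG GGA CTC TCT — no ATG→stop ORF.
Frame +3: CTC CAT CAC CTA TAA CCG AGT CAT CTA GTC CAA TTC ATT CAT TCC CTT ACA TTC TCT CGG GAC TCT CTC — no ATG→stop ORF.
Frame -1: GAG AGA GTC CCG AGA GAA TGT AAG GGA ATG AAT GAA TTG GAC TAG ATG ACT CGG TTA TAG GTG ATG GAG — ATG at 28, stop TAG at 43 → 18 nt; ATG at 46, stop TAG at 58 → 15 nt.
Frame -2: AGA GAG TCC CGA GAG AAT GTA AGG GAA TGA ATG AAT TGG ACT AGA TGA CTC GGT TAT AGG TGA TGG AGG — ATG at 32, stop TGA at 47 → 18 nt.
Frame -3: GAG AGT CCC GAG AGA ATG TAA GGG AAT GAA TGA ATT GGA CTA GAT GAC TCG GTT ATA GGT GAT GGA GGG — ATG at 18, stop TAA at 21 → 6 nt.
ORFs ≥ 9 nucleotides: frame -1 28–45 (18 nucleotides), frame -1 46–60 (15 nucleotides), frame -2 32–49 (18 nucleotides). Count = 3.

3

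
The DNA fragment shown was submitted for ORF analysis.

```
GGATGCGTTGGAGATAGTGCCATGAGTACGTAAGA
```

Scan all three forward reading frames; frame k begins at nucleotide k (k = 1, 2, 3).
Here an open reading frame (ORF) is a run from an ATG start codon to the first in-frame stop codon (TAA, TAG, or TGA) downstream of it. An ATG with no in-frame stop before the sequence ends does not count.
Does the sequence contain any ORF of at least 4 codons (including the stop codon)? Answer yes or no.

yes

Frame 1: GGA TGC GTT GGA GAT AGT GCC ATG AGT ACG TAA — ATG at 22, stop TAA at 31 → 12 nt.
Frame 2: GAT GCG TTG GAG ATA GTG CCA TGA GTA CGT AAG — no ATG→stop ORF.
Frame 3: ATG CGT TGG AGA TAG TGC CAT GAG TAC GTA AGA — ATG at 3, stop TAG at 15 → 15 nt.
Frame 1 has an ORF of 4 codons (positions 22–33) ≥ 4, so yes.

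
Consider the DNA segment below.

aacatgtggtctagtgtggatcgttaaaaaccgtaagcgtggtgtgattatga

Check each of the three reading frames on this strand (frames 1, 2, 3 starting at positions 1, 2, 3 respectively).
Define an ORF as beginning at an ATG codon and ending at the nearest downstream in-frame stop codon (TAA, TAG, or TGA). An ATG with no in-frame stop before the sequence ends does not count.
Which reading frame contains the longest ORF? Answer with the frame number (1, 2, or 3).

Frame 1: AAC ATG TGG TCT AGT GTG GAT CGT TAA AAA CCG TAA GCG TGG TGT GAT TAT — ATG at 4, stop TAA at 25 → 24 nt.
Frame 2: ACA TGT GGT CTA GTG TGG ATC GTT AAA AAC CGT AAG CGT GGT GTG ATT ATG — no ATG→stop ORF.
Frame 3: CAT GTG GTC TAG TGT GGA TCG TTA AAA ACC GTA AGC GTG GTG TGA TTA TGA — no ATG→stop ORF.
Longest ORF is 24 nt in frame 1 (positions 4–27).

1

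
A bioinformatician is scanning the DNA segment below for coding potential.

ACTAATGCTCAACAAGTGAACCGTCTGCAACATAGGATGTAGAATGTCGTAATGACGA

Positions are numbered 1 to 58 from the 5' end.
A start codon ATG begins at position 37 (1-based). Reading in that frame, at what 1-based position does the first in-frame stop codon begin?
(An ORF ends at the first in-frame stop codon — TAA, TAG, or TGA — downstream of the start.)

Codons from position 37: ATG (37–39), TAG (40–42).
TAG is a stop codon; it begins at position 40.

40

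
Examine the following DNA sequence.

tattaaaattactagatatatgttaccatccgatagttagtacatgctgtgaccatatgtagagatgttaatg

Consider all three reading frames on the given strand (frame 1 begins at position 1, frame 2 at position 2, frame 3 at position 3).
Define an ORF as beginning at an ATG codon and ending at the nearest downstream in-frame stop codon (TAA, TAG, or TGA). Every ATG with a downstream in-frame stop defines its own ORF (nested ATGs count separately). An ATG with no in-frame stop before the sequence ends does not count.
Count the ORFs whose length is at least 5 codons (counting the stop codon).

Frame 1: TAT TAA AAT TAC TAG ATA TAT GTT ACC ATC CGA TAG TTA GTA CAT GCT GTG ACC ATA TGT AGA GAT GTT AAT — no ATG→stop ORF.
Frame 2: ATT AAA ATT ACT AGA TAT ATG TTA CCA TCC GAT AGT TAG TAC ATG CTG TGA CCA TAT GTA GAG ATG TTA ATG — ATG at 20, stop TAG at 38 → 21 nt; ATG at 44, stop TGA at 50 → 9 nt.
Frame 3: TTA AAA TTA CTA GAT ATA TGT TAC CAT CCG ATA GTT AGT ACA TGC TGT GAC CAT ATG TAG AGA TGT TAA — ATG at 57, stop TAG at 60 → 6 nt.
ORFs ≥ 5 codons: frame 2 20–40 (7 codons). Count = 1.

1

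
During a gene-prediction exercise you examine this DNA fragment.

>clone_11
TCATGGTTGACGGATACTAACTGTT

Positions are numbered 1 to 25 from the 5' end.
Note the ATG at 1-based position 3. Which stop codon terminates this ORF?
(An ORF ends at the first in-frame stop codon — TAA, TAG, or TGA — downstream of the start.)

Codons from position 3: ATG (3–5), GTT (6–8), GAC (9–11), GGA (12–14), TAC (15–17), TAA (18–20).
The first in-frame stop codon is TAA.

TAA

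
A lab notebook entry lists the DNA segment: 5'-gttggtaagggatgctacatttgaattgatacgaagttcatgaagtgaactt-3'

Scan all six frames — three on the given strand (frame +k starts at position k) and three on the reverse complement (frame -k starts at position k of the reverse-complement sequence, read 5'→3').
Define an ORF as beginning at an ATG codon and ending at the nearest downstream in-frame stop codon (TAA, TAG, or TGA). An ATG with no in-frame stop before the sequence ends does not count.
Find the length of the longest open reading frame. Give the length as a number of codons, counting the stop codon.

Reverse complement (5'→3'): AAGTTCACTTCATGAACTTCGTATCAATTCAAATGTAGCATCCCTTACCAAC
Frame +1: GTT GGT AAG GGA TGC TAC ATT TGA ATT GAT ACG AAG TTC ATG AAG TGA ACT — ATG at 40, stop TGA at 46 → 9 nt.
Frame +2: TTG GTA AGG GAT GCT ACA TTT GAA TTG ATA CGA AGT TCA TGA AGT GAA CTT — no ATG→stop ORF.
Frame +3: TGG TAA GGG ATG CTA CAT TTG AAT TGA TAC GAA GTT CAT GAA GTG AAC — ATG at 12, stop TGA at 27 → 18 nt.
Frame -1: AAG TTC ACT TCA TGA ACT TCG TAT CAA TTC AAA TGT AGC ATC CCT TAC CAA — no ATG→stop ORF.
Frame -2: AGT TCA CTT CAT GAA CTT CGT ATC AAT TCA AAT GTA GCA TCC CTT ACC AAC — no ATG→stop ORF.
Frame -3: GTT CAC TTC ATG AAC TTC GTA TCA ATT CAA ATG TAG CAT CCC TTA CCA — ATG at 12, stop TAG at 36 → 27 nt; ATG at 33, stop TAG at 36 → 6 nt.
Longest: frame -3, positions 12–38, 27 nt = 9 codons = 8 aa. → 9 codons.

9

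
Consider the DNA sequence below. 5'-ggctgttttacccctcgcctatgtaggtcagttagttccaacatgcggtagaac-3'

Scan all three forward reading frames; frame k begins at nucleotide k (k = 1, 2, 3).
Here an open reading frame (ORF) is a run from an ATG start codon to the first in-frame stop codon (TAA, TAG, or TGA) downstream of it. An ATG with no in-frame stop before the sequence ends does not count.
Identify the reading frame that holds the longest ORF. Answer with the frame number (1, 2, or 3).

Frame 1: GGC TGT TTT ACC CCT CGC CTA TGT AGG TCA GTT AGT TCC AAC ATG CGG TAG AAC — ATG at 43, stop TAG at 49 → 9 nt.
Frame 2: GCT GTT TTA CCC CTC GCC TAT GTA GGT CAG TTA GTT CCA ACA TGC GGT AGA — no ATG→stop ORF.
Frame 3: CTG TTT TAC CCC TCG CCT ATG TAG GTC AGT TAG TTC CAA CAT GCG GTA GAA — ATG at 21, stop TAG at 24 → 6 nt.
Longest ORF is 9 nt in frame 1 (positions 43–51).

1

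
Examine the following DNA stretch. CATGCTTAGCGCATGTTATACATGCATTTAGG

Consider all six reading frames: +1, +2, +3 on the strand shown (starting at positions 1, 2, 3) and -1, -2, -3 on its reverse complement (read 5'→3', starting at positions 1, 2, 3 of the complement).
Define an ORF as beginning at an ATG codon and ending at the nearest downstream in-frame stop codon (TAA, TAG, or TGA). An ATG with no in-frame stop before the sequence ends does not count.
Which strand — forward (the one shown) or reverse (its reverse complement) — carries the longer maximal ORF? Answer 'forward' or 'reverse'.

forward

Reverse complement (5'→3'): CCTAAATGCATGTATAACATGCGCTAAGCATG
Frame +1: CAT GCT TAG CGC ATG TTA TAC ATG CAT TTA — no ATG→stop ORF.
Frame +2: ATG CTT AGC GCA TGT TAT ACA TGC ATT TAG — ATG at 2, stop TAG at 29 → 30 nt.
Frame +3: TGC TTA GCG CAT GTT ATA CAT GCA TTT AGG — no ATG→stop ORF.
Frame -1: CCT AAA TGC ATG TAT AAC ATG CGC TAA GCA — ATG at 10, stop TAA at 25 → 18 nt; ATG at 19, stop TAA at 25 → 9 nt.
Frame -2: CTA AAT GCA TGT ATA ACA TGC GCT AAG CAT — no ATG→stop ORF.
Frame -3: TAA ATG CAT GTA TAA CAT GCG CTA AGC ATG — ATG at 6, stop TAA at 15 → 12 nt.
Forward-strand max 30 nt; reverse-strand max 18 nt. The forward strand has the longer ORF.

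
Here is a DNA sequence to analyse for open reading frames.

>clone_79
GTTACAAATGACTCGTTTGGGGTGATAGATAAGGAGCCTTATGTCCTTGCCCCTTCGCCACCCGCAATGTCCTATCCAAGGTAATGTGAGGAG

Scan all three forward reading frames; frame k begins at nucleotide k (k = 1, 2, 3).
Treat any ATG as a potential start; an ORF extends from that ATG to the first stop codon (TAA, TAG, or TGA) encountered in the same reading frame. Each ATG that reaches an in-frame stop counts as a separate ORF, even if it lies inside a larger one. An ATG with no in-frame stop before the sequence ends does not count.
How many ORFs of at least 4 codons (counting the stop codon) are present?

Frame 1: GTT ACA AAT GAC TCG TTT GGG GTG ATA GAT AAG GAG CCT TAT GTC CTT GCC CCT TCG CCA CCC GCA ATG TCC TAT CCA AGG TAA TGT GAG GAG — ATG at 67, stop TAA at 82 → 18 nt.
Frame 2: TTA CAA ATG ACT CGT TTG GGG TGA TAG ATA AGG AGC CTT ATG TCC TTG CCC CTT CGC CAC CCG CAA TGT CCT ATC CAA GGT AAT GTG AGG — ATG at 8, stop TGA at 23 → 18 nt.
Frame 3: TAC AAA TGA CTC GTT TGG GGT GAT AGA TAA GGA GCC TTA TGT CCT TGC CCC TTC GCC ACC CGC AAT GTC CTA TCC AAG GTA ATG TGA GGA — ATG at 84, stop TGA at 87 → 6 nt.
ORFs ≥ 4 codons: frame 1 67–84 (6 codons), frame 2 8–25 (6 codons). Count = 2.

2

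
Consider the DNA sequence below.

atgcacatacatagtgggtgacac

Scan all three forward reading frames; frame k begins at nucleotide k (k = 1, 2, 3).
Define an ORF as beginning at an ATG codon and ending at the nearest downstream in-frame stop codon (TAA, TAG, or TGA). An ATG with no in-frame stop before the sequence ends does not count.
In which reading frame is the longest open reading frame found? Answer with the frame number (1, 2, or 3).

1

Frame 1: ATG CAC ATA CAT AGT GGG TGA CAC — ATG at 1, stop TGA at 19 → 21 nt.
Frame 2: TGC ACA TAC ATA GTG GGT GAC — no ATG→stop ORF.
Frame 3: GCA CAT ACA TAG TGG GTG ACA — no ATG→stop ORF.
Longest ORF is 21 nt in frame 1 (positions 1–21).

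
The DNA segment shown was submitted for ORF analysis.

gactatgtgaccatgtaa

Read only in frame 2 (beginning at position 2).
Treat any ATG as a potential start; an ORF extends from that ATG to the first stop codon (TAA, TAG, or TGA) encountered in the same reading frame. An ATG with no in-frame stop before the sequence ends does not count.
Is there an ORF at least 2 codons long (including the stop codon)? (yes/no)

yes

Frame 2: ACT ATG TGA CCA TGT — ATG at 5, stop TGA at 8 → 6 nt.
Frame 2 has an ORF of 2 codons (positions 5–10) ≥ 2, so yes.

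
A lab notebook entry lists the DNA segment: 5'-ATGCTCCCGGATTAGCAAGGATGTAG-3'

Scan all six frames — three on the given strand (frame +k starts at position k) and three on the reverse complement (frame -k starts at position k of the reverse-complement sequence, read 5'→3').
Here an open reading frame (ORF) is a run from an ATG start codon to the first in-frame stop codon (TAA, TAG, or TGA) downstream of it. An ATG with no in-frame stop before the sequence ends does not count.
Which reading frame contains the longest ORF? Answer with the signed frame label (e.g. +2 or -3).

+1

Reverse complement (5'→3'): CTACATCCTTGCTAATCCGGGAGCAT
Frame +1: ATG CTC CCG GAT TAG CAA GGA TGT — ATG at 1, stop TAG at 13 → 15 nt.
Frame +2: TGC TCC CGG ATT AGC AAG GAT GTA — no ATG→stop ORF.
Frame +3: GCT CCC GGA TTA GCA AGG ATG TAG — ATG at 21, stop TAG at 24 → 6 nt.
Frame -1: CTA CAT CCT TGC TAA TCC GGG AGC — no ATG→stop ORF.
Frame -2: TAC ATC CTT GCT AAT CCG GGA GCA — no ATG→stop ORF.
Frame -3: ACA TCC TTG CTA ATC CGG GAG CAT — no ATG→stop ORF.
Longest ORF is 15 nt in frame +1 (positions 1–15).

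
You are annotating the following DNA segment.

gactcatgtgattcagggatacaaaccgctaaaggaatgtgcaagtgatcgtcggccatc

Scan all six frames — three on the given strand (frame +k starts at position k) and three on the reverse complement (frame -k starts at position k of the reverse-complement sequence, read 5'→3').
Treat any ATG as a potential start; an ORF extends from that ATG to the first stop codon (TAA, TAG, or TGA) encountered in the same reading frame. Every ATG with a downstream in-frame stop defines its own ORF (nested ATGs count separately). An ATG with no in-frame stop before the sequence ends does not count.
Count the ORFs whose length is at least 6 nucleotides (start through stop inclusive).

2

Reverse complement (5'→3'): GATGGCCGACGATCACTTGCACATTCCTTTAGCGGTTTGTATCCCTGAATCACATGAGTC
Frame +1: GAC TCA TGT GAT TCA GGG ATA CAA ACC GCT AAA GGA ATG TGC AAG TGA TCG TCG GCC ATC — ATG at 37, stop TGA at 46 → 12 nt.
Frame +2: ACT CAT GTG ATT CAG GGA TAC AAA CCG CTA AAG GAA TGT GCA AGT GAT CGT CGG CCA — no ATG→stop ORF.
Frame +3: CTC ATG TGA TTC AGG GAT ACA AAC CGC TAA AGG AAT GTG CAA GTG ATC GTC GGC CAT — ATG at 6, stop TGA at 9 → 6 nt.
Frame -1: GAT GGC CGA CGA TCA CTT GCA CAT TCC TTT AGC GGT TTG TAT CCC TGA ATC ACA TGA GTC — no ATG→stop ORF.
Frame -2: ATG GCC GAC GAT CAC TTG CAC ATT CCT TTA GCG GTT TGT ATC CCT GAA TCA CAT GAG — no ATG→stop ORF.
Frame -3: TGG CCG ACG ATC ACT TGC ACA TTC CTT TAG CGG TTT GTA TCC CTG AAT CAC ATG AGT — no ATG→stop ORF.
ORFs ≥ 6 nucleotides: frame +1 37–48 (12 nucleotides), frame +3 6–11 (6 nucleotides). Count = 2.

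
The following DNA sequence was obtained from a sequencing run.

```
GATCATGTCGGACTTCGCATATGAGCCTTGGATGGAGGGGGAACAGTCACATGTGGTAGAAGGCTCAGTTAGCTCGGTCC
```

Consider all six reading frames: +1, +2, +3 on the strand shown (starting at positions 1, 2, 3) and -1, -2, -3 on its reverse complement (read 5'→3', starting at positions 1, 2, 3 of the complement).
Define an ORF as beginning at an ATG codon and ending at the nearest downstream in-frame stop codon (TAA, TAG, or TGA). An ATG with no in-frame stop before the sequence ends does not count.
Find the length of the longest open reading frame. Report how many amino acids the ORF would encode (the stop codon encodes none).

Reverse complement (5'→3'): GGACCGAGCTAACTGAGCCTTCTACCACATGTGACTGTTCCCCCTCCATCCAAGGCTCATATGCGAAGTCCGACATGATC
Frame +1: GAT CAT GTC GGA CTT CGC ATA TGA GCC TTG GAT GGA GGG GGA ACA GTC ACA TGT GGT AGA AGG CTC AGT TAG CTC GGT — no ATG→stop ORF.
Frame +2: ATC ATG TCG GAC TTC GCA TAT GAG CCT TGG ATG GAG GGG GAA CAG TCA CAT GTG GTA GAA GGC TCA GTT AGC TCG GTC — no ATG→stop ORF.
Frame +3: TCA TGT CGG ACT TCG CAT ATG AGC CTT GGA TGG AGG GGG AAC AGT CAC ATG TGG TAG AAG GCT CAG TTA GCT CGG TCC — ATG at 21, stop TAG at 57 → 39 nt; ATG at 51, stop TAG at 57 → 9 nt.
Frame -1: GGA CCG AGC TAA CTG AGC CTT CTA CCA CAT GTG ACT GTT CCC CCT CCA TCC AAG GCT CAT ATG CGA AGT CCG ACA TGA — ATG at 61, stop TGA at 76 → 18 nt.
Frame -2: GAC CGA GCT AAC TGA GCC TTC TAC CAC ATG TGA CTG TTC CCC CTC CAT CCA AGG CTC ATA TGC GAA GTC CGA CAT GAT — ATG at 29, stop TGA at 32 → 6 nt.
Frame -3: ACC GAG CTA ACT GAG CCT TCT ACC ACA TGT GAC TGT TCC CCC TCC ATC CAA GGC TCA TAT GCG AAG TCC GAC ATG ATC — no ATG→stop ORF.
Longest: frame +3, positions 21–59, 39 nt = 13 codons = 12 aa. → 12 amino acids.

12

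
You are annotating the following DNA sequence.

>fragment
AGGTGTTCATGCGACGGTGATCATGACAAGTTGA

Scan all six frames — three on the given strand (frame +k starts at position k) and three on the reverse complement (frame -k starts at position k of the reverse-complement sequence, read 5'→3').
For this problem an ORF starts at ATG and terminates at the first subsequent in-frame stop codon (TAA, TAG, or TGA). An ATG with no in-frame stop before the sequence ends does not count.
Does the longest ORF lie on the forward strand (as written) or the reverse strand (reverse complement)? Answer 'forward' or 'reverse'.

reverse

Reverse complement (5'→3'): TCAACTTGTCATGATCACCGTCGCATGAACACCT
Frame +1: AGG TGT TCA TGC GAC GGT GAT CAT GAC AAG TTG — no ATG→stop ORF.
Frame +2: GGT GTT CAT GCG ACG GTG ATC ATG ACA AGT TGA — ATG at 23, stop TGA at 32 → 12 nt.
Frame +3: GTG TTC ATG CGA CGG TGA TCA TGA CAA GTT — ATG at 9, stop TGA at 18 → 12 nt.
Frame -1: TCA ACT TGT CAT GAT CAC CGT CGC ATG AAC ACC — no ATG→stop ORF.
Frame -2: CAA CTT GTC ATG ATC ACC GTC GCA TGA ACA CCT — ATG at 11, stop TGA at 26 → 18 nt.
Frame -3: AAC TTG TCA TGA TCA CCG TCG CAT GAA CAC — no ATG→stop ORF.
Forward-strand max 12 nt; reverse-strand max 18 nt. The reverse strand has the longer ORF.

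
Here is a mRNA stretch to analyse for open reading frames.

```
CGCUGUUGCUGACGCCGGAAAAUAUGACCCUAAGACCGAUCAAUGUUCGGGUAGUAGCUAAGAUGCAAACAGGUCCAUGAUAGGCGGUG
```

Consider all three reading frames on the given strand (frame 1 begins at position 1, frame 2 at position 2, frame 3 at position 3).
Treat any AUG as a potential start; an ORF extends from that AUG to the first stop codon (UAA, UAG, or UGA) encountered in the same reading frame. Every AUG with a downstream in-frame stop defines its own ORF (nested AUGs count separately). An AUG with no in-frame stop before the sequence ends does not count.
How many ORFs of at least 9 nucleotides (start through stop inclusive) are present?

3

Frame 1: CGC UGU UGC UGA CGC CGG AAA AUA UGA CCC UAA GAC CGA UCA AUG UUC GGG UAG UAG CUA AGA UGC AAA CAG GUC CAU GAU AGG CGG — AUG at 43, stop UAG at 52 → 12 nt.
Frame 2: GCU GUU GCU GAC GCC GGA AAA UAU GAC CCU AAG ACC GAU CAA UGU UCG GGU AGU AGC UAA GAU GCA AAC AGG UCC AUG AUA GGC GGU — no AUG→stop ORF.
Frame 3: CUG UUG CUG ACG CCG GAA AAU AUG ACC CUA AGA CCG AUC AAU GUU CGG GUA GUA GCU AAG AUG CAA ACA GGU CCA UGA UAG GCG GUG — AUG at 24, stop UGA at 78 → 57 nt; AUG at 63, stop UGA at 78 → 18 nt.
ORFs ≥ 9 nucleotides: frame 1 43–54 (12 nucleotides), frame 3 24–80 (57 nucleotides), frame 3 63–80 (18 nucleotides). Count = 3.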